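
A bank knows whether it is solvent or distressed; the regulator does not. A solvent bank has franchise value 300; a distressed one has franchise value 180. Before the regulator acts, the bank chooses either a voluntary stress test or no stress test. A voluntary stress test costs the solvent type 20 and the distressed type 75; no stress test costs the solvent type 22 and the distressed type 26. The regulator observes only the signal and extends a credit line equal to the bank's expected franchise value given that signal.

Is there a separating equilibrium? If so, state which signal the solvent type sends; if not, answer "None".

Try solvent → stress test, distressed → no stress test:
  Under separation the regulator infers type exactly: stress test → solvent (pays 300), no stress test → distressed (pays 180).
  Solvent: stress test gives 300 − 20 = 280; no stress test gives 180 − 22 = 158. No deviation. ✓
  Distressed: no stress test gives 180 − 26 = 154; stress test gives 300 − 75 = 225. Would deviate. ✗
Try solvent → no stress test, distressed → stress test:
  Under separation the regulator infers type exactly: no stress test → solvent (pays 300), stress test → distressed (pays 180).
  Solvent: no stress test gives 300 − 22 = 278; stress test gives 180 − 20 = 160. No deviation. ✓
  Distressed: stress test gives 180 − 75 = 105; no stress test gives 300 − 26 = 274. Would deviate. ✗
Neither assignment is incentive-compatible.

None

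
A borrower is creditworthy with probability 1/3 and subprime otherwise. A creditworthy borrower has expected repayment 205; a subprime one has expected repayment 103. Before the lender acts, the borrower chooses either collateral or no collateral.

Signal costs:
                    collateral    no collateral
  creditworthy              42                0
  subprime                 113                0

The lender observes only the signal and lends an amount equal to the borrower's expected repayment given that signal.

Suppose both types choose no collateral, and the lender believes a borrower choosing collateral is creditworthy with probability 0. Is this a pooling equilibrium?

Yes

On the equilibrium path (no collateral) the lender holds the prior 1/3 and pays 1/3·205 + 2/3·103 = 137. Off-path (collateral) belief 0 gives 0·205 + 1·103 = 103.
Creditworthy: no collateral gives 137 − 0 = 137; collateral gives 103 − 42 = 61. Stays. ✓
Subprime: no collateral gives 137 − 0 = 137; collateral gives 103 − 113 = -10. Stays. ✓
Beliefs are Bayes-consistent on-path and both types best-respond.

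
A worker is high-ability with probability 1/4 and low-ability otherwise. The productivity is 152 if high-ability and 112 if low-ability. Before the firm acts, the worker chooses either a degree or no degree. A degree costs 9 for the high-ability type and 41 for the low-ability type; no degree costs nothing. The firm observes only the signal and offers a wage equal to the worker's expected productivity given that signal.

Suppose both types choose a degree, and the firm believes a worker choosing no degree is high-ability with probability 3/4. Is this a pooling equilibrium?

No

On the equilibrium path (degree) the firm holds the prior 1/4 and pays 1/4·152 + 3/4·112 = 122. Off-path (no degree) belief 3/4 gives 3/4·152 + 1/4·112 = 142.
High-ability: degree gives 122 − 9 = 113; no degree gives 142 − 0 = 142. Deviates. ✗
Low-ability: degree gives 122 − 41 = 81; no degree gives 142 − 0 = 142. Deviates. ✗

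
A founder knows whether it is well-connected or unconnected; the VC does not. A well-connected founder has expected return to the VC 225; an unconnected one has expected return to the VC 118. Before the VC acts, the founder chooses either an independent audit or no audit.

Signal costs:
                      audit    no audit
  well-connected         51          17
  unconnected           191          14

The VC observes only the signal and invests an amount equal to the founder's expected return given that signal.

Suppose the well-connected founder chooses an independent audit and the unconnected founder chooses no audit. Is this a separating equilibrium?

Yes

Under separation the VC infers type exactly: audit → well-connected (pays 225), no audit → unconnected (pays 118).
Well-connected: audit gives 225 − 51 = 174; no audit gives 118 − 17 = 101. No deviation. ✓
Unconnected: no audit gives 118 − 14 = 104; audit gives 225 − 191 = 34. No deviation. ✓
Both incentive constraints hold.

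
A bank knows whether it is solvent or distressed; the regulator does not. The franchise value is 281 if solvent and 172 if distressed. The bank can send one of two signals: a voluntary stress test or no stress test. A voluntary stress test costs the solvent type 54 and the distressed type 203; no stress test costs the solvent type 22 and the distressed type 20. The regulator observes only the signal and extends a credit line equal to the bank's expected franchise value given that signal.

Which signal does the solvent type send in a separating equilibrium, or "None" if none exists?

Try solvent → stress test, distressed → no stress test:
  If types separate, stress test earns payment 281 and no stress test earns 172.
  Solvent: stress test gives 281 − 54 = 227; no stress test gives 172 − 22 = 150. No deviation. ✓
  Distressed: no stress test gives 172 − 20 = 152; stress test gives 281 − 203 = 78. No deviation. ✓
Both hold — the solvent type sends stress test.

stress test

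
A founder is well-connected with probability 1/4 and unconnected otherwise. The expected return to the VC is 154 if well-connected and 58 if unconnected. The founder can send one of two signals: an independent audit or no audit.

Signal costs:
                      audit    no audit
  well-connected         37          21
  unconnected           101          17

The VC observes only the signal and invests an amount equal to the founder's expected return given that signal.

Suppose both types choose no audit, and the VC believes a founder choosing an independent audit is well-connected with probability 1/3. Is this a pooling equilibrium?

Yes

At the pooled signal (no audit) the VC holds the prior 1/4 and pays 1/4·154 + 3/4·58 = 82. Off-path (audit) belief 1/3 gives 1/3·154 + 2/3·58 = 90.
Well-connected: no audit gives 82 − 21 = 61; audit gives 90 − 37 = 53. Stays. ✓
Unconnected: no audit gives 82 − 17 = 65; audit gives 90 − 101 = -11. Stays. ✓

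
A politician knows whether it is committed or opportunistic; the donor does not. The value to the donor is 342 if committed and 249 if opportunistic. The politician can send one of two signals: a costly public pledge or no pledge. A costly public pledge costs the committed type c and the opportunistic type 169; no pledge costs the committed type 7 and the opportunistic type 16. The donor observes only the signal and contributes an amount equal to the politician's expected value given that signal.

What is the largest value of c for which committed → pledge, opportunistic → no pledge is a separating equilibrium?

Under separation: pledge → committed (pays 342); no pledge → opportunistic (pays 249).
Opportunistic: 249 − 16 = 233 ≥ 342 − 169 = 173. Holds regardless of c. ✓
Committed: 342 − c ≥ 249 − 7, so c ≤ 342 − 242 = 100.

100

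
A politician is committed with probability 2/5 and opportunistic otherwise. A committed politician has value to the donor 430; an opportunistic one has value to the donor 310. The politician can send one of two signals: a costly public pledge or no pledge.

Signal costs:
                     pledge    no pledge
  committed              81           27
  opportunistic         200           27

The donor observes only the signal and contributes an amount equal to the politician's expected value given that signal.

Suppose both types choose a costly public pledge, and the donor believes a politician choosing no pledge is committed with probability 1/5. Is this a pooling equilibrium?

No

On the equilibrium path (pledge) the donor holds the prior 2/5 and pays 2/5·430 + 3/5·310 = 358. Off-path (no pledge) belief 1/5 gives 1/5·430 + 4/5·310 = 334.
Committed: pledge gives 358 − 81 = 277; no pledge gives 334 − 27 = 307. Deviates. ✗
Opportunistic: pledge gives 358 − 200 = 158; no pledge gives 334 − 27 = 307. Deviates. ✗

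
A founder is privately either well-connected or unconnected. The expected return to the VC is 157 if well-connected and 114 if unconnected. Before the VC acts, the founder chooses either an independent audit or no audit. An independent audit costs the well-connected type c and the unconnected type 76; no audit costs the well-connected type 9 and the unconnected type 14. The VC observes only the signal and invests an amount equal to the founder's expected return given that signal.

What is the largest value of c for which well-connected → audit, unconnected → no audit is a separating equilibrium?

Under separation: audit → well-connected (pays 157); no audit → unconnected (pays 114).
Unconnected: 114 − 14 = 100 ≥ 157 − 76 = 81. Holds regardless of c. ✓
Well-connected: 157 − c ≥ 114 − 9, so c ≤ 157 − 105 = 52.

52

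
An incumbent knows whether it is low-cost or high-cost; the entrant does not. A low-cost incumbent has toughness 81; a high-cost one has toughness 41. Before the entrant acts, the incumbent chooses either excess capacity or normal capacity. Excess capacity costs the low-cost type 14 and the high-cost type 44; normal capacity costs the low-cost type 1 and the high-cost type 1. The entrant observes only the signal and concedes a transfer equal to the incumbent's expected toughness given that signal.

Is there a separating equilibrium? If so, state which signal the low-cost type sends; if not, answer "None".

excess capacity

Try low-cost → excess capacity, high-cost → normal capacity:
  If types separate, excess capacity earns payment 81 and normal capacity earns 41.
  Low-cost: excess capacity gives 81 − 14 = 67; normal capacity gives 41 − 1 = 40. No deviation. ✓
  High-cost: normal capacity gives 41 − 1 = 40; excess capacity gives 81 − 44 = 37. No deviation. ✓
Both hold — the low-cost type sends excess capacity.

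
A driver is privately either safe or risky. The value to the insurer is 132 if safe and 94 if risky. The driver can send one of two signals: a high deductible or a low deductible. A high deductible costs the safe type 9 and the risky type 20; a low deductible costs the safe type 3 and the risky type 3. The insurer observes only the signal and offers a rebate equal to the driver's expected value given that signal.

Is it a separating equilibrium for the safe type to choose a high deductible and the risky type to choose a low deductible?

No

Under separation the insurer infers type exactly: high deductible → safe (pays 132), low deductible → risky (pays 94).
Safe: high deductible gives 132 − 9 = 123; low deductible gives 94 − 3 = 91. No deviation. ✓
Risky: low deductible gives 94 − 3 = 91; high deductible gives 132 − 20 = 112. Would deviate. ✗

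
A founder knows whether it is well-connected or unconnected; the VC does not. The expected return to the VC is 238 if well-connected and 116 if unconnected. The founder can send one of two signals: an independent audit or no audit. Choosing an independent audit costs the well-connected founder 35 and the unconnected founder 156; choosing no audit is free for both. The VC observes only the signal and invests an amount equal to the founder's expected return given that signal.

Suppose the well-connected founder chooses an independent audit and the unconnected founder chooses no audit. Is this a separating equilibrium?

Yes

If types separate, audit earns payment 238 and no audit earns 116.
Well-connected: audit gives 238 − 35 = 203; no audit gives 116 − 0 = 116. No deviation. ✓
Unconnected: no audit gives 116 − 0 = 116; audit gives 238 − 156 = 82. No deviation. ✓
Both incentive constraints hold.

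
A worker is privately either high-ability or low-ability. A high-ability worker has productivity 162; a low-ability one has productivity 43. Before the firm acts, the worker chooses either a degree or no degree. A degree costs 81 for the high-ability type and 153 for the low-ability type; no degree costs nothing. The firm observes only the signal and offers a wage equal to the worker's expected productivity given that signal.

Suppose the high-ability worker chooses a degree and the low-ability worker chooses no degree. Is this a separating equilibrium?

If types separate, degree earns payment 162 and no degree earns 43.
High-ability: degree gives 162 − 81 = 81; no degree gives 43 − 0 = 43. No deviation. ✓
Low-ability: no degree gives 43 − 0 = 43; degree gives 162 − 153 = 9. No deviation. ✓
Neither type gains from mimicking the other.

Yes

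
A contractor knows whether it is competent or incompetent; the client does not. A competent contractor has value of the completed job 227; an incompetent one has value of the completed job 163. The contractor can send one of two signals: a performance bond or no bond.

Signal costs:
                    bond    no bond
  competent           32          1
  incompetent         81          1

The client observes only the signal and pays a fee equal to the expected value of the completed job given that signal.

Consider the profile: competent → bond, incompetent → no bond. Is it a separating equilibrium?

Yes

If types separate, bond earns payment 227 and no bond earns 163.
Competent: bond gives 227 − 32 = 195; no bond gives 163 − 1 = 162. No deviation. ✓
Incompetent: no bond gives 163 − 1 = 162; bond gives 227 − 81 = 146. No deviation. ✓
Neither type gains from mimicking the other.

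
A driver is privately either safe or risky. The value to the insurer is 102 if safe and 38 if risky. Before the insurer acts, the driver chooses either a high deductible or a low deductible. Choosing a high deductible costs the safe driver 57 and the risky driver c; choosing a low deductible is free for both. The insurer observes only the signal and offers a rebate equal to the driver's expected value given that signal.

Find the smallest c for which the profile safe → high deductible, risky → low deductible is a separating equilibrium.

Under separation: high deductible → safe (pays 102); low deductible → risky (pays 38).
Safe: 102 − 57 = 45 ≥ 38 − 0 = 38. Holds regardless of c. ✓
Risky: 38 − 0 ≥ 102 − c, so c ≥ 102 − 38 = 64.

64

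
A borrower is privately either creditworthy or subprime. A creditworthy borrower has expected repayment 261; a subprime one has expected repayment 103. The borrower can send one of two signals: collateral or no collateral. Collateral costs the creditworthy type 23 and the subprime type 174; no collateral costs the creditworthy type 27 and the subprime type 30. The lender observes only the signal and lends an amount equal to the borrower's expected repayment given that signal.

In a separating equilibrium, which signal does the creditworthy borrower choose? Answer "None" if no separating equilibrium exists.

Try creditworthy → collateral, subprime → no collateral:
  If types separate, collateral earns payment 261 and no collateral earns 103.
  Creditworthy: collateral gives 261 − 23 = 238; no collateral gives 103 − 27 = 76. No deviation. ✓
  Subprime: no collateral gives 103 − 30 = 73; collateral gives 261 − 174 = 87. Would deviate. ✗
Try creditworthy → no collateral, subprime → collateral:
  If types separate, no collateral earns payment 261 and collateral earns 103.
  Creditworthy: no collateral gives 261 − 27 = 234; collateral gives 103 − 23 = 80. No deviation. ✓
  Subprime: collateral gives 103 − 174 = -71; no collateral gives 261 − 30 = 231. Would deviate. ✗
Neither assignment is incentive-compatible.

None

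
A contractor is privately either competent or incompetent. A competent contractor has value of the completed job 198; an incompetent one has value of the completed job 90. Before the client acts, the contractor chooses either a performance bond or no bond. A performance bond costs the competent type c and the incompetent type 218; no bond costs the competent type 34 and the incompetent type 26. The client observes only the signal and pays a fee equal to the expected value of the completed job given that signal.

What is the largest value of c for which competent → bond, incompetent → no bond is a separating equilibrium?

142

Under separation: bond → competent (pays 198); no bond → incompetent (pays 90).
Incompetent: 90 − 26 = 64 ≥ 198 − 218 = -20. Holds regardless of c. ✓
Competent: 198 − c ≥ 90 − 34, so c ≤ 198 − 56 = 142.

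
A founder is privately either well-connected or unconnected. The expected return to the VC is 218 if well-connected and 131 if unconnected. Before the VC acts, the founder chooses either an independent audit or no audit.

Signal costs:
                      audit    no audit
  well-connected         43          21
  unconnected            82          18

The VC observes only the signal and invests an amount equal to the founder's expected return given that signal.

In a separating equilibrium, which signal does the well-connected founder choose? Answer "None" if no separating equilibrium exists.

Try well-connected → audit, unconnected → no audit:
  If types separate, audit earns payment 218 and no audit earns 131.
  Well-connected: audit gives 218 − 43 = 175; no audit gives 131 − 21 = 110. No deviation. ✓
  Unconnected: no audit gives 131 − 18 = 113; audit gives 218 − 82 = 136. Would deviate. ✗
Try well-connected → no audit, unconnected → audit:
  If types separate, no audit earns payment 218 and audit earns 131.
  Well-connected: no audit gives 218 − 21 = 197; audit gives 131 − 43 = 88. No deviation. ✓
  Unconnected: audit gives 131 − 82 = 49; no audit gives 218 − 18 = 200. Would deviate. ✗
Neither assignment is incentive-compatible.

None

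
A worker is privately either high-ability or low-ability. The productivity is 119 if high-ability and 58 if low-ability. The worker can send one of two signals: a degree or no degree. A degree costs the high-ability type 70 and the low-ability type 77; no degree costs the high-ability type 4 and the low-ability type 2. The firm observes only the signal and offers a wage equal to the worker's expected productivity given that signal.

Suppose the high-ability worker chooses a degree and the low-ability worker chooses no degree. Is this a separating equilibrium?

No

If types separate, degree earns payment 119 and no degree earns 58.
High-ability: degree gives 119 − 70 = 49; no degree gives 58 − 4 = 54. Would deviate. ✗
Low-ability: no degree gives 58 − 2 = 56; degree gives 119 − 77 = 42. No deviation. ✓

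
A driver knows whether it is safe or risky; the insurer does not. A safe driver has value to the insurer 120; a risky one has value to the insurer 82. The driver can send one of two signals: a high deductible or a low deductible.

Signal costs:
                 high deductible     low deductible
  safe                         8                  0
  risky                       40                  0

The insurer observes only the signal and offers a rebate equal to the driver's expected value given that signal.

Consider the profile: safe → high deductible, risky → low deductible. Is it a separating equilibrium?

Yes

If types separate, high deductible earns payment 120 and low deductible earns 82.
Safe: high deductible gives 120 − 8 = 112; low deductible gives 82 − 0 = 82. No deviation. ✓
Risky: low deductible gives 82 − 0 = 82; high deductible gives 120 − 40 = 80. No deviation. ✓
Both incentive constraints hold.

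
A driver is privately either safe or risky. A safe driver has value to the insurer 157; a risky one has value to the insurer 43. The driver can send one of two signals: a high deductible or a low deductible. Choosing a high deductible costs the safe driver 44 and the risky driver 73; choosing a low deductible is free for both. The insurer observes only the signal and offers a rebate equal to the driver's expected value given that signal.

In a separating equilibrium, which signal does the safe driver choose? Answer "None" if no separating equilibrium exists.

None

Try safe → high deductible, risky → low deductible:
  Under separation the insurer infers type exactly: high deductible → safe (pays 157), low deductible → risky (pays 43).
  Safe: high deductible gives 157 − 44 = 113; low deductible gives 43 − 0 = 43. No deviation. ✓
  Risky: low deductible gives 43 − 0 = 43; high deductible gives 157 − 73 = 84. Would deviate. ✗
Try safe → low deductible, risky → high deductible:
  Under separation the insurer infers type exactly: low deductible → safe (pays 157), high deductible → risky (pays 43).
  Safe: low deductible gives 157 − 0 = 157; high deductible gives 43 − 44 = -1. No deviation. ✓
  Risky: high deductible gives 43 − 73 = -30; low deductible gives 157 − 0 = 157. Would deviate. ✗
Neither assignment is incentive-compatible.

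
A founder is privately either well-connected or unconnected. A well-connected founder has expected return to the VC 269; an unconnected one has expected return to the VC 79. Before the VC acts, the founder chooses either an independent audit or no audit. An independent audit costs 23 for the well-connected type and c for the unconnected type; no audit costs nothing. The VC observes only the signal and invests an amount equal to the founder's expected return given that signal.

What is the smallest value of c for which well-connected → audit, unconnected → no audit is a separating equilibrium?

Under separation: audit → well-connected (pays 269); no audit → unconnected (pays 79).
Well-connected: 269 − 23 = 246 ≥ 79 − 0 = 79. Holds regardless of c. ✓
Unconnected: 79 − 0 ≥ 269 − c, so c ≥ 269 − 79 = 190.

190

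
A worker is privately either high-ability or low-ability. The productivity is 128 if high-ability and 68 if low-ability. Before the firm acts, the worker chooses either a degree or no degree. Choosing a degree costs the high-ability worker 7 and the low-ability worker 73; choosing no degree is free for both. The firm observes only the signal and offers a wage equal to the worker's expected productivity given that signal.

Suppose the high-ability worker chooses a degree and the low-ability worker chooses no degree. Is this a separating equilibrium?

Yes

Under separation the firm infers type exactly: degree → high-ability (pays 128), no degree → low-ability (pays 68).
High-ability: degree gives 128 − 7 = 121; no degree gives 68 − 0 = 68. No deviation. ✓
Low-ability: no degree gives 68 − 0 = 68; degree gives 128 − 73 = 55. No deviation. ✓
Both incentive constraints hold.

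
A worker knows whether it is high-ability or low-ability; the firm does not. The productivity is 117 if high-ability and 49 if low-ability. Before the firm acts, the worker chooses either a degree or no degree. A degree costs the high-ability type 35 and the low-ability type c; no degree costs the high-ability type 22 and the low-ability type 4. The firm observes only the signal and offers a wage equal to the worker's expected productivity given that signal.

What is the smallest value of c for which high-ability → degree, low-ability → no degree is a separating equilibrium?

72

Under separation: degree → high-ability (pays 117); no degree → low-ability (pays 49).
High-ability: 117 − 35 = 82 ≥ 49 − 22 = 27. Holds regardless of c. ✓
Low-ability: 49 − 4 ≥ 117 − c, so c ≥ 117 − 45 = 72.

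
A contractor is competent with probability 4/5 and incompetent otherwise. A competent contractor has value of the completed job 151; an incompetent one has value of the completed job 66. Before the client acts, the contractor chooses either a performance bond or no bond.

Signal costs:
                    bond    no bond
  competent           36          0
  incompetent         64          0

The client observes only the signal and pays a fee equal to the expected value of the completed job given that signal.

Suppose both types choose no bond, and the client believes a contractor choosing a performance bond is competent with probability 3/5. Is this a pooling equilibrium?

At the pooled signal (no bond) the client holds the prior 4/5 and pays 4/5·151 + 1/5·66 = 134. Off-path (bond) belief 3/5 gives 3/5·151 + 2/5·66 = 117.
Competent: no bond gives 134 − 0 = 134; bond gives 117 − 36 = 81. Stays. ✓
Incompetent: no bond gives 134 − 0 = 134; bond gives 117 − 64 = 53. Stays. ✓

Yes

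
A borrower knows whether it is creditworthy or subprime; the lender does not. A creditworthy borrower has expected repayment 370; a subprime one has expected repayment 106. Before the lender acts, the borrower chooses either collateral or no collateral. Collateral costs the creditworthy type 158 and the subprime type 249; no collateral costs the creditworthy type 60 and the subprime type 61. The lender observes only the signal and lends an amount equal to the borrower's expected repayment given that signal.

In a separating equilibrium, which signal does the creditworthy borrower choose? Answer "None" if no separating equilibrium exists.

None

Try creditworthy → collateral, subprime → no collateral:
  If types separate, collateral earns payment 370 and no collateral earns 106.
  Creditworthy: collateral gives 370 − 158 = 212; no collateral gives 106 − 60 = 46. No deviation. ✓
  Subprime: no collateral gives 106 − 61 = 45; collateral gives 370 − 249 = 121. Would deviate. ✗
Try creditworthy → no collateral, subprime → collateral:
  If types separate, no collateral earns payment 370 and collateral earns 106.
  Creditworthy: no collateral gives 370 − 60 = 310; collateral gives 106 − 158 = -52. No deviation. ✓
  Subprime: collateral gives 106 − 249 = -143; no collateral gives 370 − 61 = 309. Would deviate. ✗
Neither assignment is incentive-compatible.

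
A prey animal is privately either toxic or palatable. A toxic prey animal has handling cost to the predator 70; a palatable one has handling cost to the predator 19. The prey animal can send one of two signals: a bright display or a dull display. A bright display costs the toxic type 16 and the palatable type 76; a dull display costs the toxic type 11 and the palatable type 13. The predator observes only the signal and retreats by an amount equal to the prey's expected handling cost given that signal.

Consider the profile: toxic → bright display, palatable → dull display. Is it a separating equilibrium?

Under separation the predator infers type exactly: bright display → toxic (pays 70), dull display → palatable (pays 19).
Toxic: bright display gives 70 − 16 = 54; dull display gives 19 − 11 = 8. No deviation. ✓
Palatable: dull display gives 19 − 13 = 6; bright display gives 70 − 76 = -6. No deviation. ✓
Neither type gains from mimicking the other.

Yes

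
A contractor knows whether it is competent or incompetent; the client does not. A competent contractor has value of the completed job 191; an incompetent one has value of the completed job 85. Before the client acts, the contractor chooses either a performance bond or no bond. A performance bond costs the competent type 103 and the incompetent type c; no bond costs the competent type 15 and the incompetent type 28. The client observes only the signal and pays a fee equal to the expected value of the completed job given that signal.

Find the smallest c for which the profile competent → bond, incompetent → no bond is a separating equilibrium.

Under separation: bond → competent (pays 191); no bond → incompetent (pays 85).
Competent: 191 − 103 = 88 ≥ 85 − 15 = 70. Holds regardless of c. ✓
Incompetent: 85 − 28 ≥ 191 − c, so c ≥ 191 − 57 = 134.

134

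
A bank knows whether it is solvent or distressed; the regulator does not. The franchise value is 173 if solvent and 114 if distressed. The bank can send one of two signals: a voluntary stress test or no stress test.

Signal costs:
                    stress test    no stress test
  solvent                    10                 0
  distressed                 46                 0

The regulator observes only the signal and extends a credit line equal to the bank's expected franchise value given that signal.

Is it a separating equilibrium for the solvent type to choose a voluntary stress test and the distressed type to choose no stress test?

If types separate, stress test earns payment 173 and no stress test earns 114.
Solvent: stress test gives 173 − 10 = 163; no stress test gives 114 − 0 = 114. No deviation. ✓
Distressed: no stress test gives 114 − 0 = 114; stress test gives 173 − 46 = 127. Would deviate. ✗

No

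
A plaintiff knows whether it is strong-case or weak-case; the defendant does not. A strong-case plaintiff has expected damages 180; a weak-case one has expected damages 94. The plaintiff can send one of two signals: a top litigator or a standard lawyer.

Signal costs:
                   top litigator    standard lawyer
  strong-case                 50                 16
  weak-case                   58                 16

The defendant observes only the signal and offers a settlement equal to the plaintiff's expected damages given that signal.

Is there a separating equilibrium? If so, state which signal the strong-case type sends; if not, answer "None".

None

Try strong-case → top litigator, weak-case → standard lawyer:
  If types separate, top litigator earns payment 180 and standard lawyer earns 94.
  Strong-case: top litigator gives 180 − 50 = 130; standard lawyer gives 94 − 16 = 78. No deviation. ✓
  Weak-case: standard lawyer gives 94 − 16 = 78; top litigator gives 180 − 58 = 122. Would deviate. ✗
Try strong-case → standard lawyer, weak-case → top litigator:
  If types separate, standard lawyer earns payment 180 and top litigator earns 94.
  Strong-case: standard lawyer gives 180 − 16 = 164; top litigator gives 94 − 50 = 44. No deviation. ✓
  Weak-case: top litigator gives 94 − 58 = 36; standard lawyer gives 180 − 16 = 164. Would deviate. ✗
Neither assignment is incentive-compatible.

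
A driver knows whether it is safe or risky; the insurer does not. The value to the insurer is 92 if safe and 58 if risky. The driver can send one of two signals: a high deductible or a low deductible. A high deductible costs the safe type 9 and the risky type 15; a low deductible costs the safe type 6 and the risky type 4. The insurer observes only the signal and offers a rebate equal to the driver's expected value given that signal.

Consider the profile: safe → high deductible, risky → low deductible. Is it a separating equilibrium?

No

If types separate, high deductible earns payment 92 and low deductible earns 58.
Safe: high deductible gives 92 − 9 = 83; low deductible gives 58 − 6 = 52. No deviation. ✓
Risky: low deductible gives 58 − 4 = 54; high deductible gives 92 − 15 = 77. Would deviate. ✗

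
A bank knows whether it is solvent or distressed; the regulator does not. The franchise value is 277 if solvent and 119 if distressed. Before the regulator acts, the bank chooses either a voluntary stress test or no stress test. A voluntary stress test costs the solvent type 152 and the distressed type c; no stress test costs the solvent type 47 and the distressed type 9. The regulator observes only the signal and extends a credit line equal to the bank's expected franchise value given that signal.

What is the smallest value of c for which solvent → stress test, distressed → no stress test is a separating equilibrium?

Under separation: stress test → solvent (pays 277); no stress test → distressed (pays 119).
Solvent: 277 − 152 = 125 ≥ 119 − 47 = 72. Holds regardless of c. ✓
Distressed: 119 − 9 ≥ 277 − c, so c ≥ 277 − 110 = 167.

167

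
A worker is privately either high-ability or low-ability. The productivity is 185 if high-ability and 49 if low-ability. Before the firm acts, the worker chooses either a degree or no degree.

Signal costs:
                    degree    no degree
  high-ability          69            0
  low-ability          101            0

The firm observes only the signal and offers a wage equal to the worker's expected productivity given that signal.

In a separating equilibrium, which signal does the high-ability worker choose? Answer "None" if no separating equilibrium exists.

None

Try high-ability → degree, low-ability → no degree:
  If types separate, degree earns payment 185 and no degree earns 49.
  High-ability: degree gives 185 − 69 = 116; no degree gives 49 − 0 = 49. No deviation. ✓
  Low-ability: no degree gives 49 − 0 = 49; degree gives 185 − 101 = 84. Would deviate. ✗
Try high-ability → no degree, low-ability → degree:
  If types separate, no degree earns payment 185 and degree earns 49.
  High-ability: no degree gives 185 − 0 = 185; degree gives 49 − 69 = -20. No deviation. ✓
  Low-ability: degree gives 49 − 101 = -52; no degree gives 185 − 0 = 185. Would deviate. ✗
Neither assignment is incentive-compatible.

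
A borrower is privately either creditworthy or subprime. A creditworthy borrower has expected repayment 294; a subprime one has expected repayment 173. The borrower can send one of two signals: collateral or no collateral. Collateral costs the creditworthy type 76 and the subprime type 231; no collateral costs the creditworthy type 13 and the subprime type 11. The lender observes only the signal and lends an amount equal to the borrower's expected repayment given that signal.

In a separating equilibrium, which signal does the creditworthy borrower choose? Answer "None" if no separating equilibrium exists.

collateral

Try creditworthy → collateral, subprime → no collateral:
  If types separate, collateral earns payment 294 and no collateral earns 173.
  Creditworthy: collateral gives 294 − 76 = 218; no collateral gives 173 − 13 = 160. No deviation. ✓
  Subprime: no collateral gives 173 − 11 = 162; collateral gives 294 − 231 = 63. No deviation. ✓
Both hold — the creditworthy type sends collateral.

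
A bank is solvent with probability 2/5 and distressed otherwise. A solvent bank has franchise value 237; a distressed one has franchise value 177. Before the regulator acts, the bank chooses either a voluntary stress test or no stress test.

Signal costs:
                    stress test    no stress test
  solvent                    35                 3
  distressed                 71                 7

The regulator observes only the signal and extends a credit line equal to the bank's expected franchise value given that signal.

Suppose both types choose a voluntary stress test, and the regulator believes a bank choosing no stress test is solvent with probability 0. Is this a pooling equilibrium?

No

At the pooled signal (stress test) the regulator holds the prior 2/5 and pays 2/5·237 + 3/5·177 = 201. Off-path (no stress test) belief 0 gives 0·237 + 1·177 = 177.
Solvent: stress test gives 201 − 35 = 166; no stress test gives 177 − 3 = 174. Deviates. ✗
Distressed: stress test gives 201 − 71 = 130; no stress test gives 177 − 7 = 170. Deviates. ✗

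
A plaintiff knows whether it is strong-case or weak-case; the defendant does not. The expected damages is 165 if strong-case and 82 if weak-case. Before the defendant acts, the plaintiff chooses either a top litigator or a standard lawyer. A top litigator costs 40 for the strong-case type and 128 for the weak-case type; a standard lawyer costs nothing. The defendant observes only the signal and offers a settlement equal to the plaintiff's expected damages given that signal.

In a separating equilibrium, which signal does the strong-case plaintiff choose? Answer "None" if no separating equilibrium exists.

top litigator

Try strong-case → top litigator, weak-case → standard lawyer:
  If types separate, top litigator earns payment 165 and standard lawyer earns 82.
  Strong-case: top litigator gives 165 − 40 = 125; standard lawyer gives 82 − 0 = 82. No deviation. ✓
  Weak-case: standard lawyer gives 82 − 0 = 82; top litigator gives 165 − 128 = 37. No deviation. ✓
Both hold — the strong-case type sends top litigator.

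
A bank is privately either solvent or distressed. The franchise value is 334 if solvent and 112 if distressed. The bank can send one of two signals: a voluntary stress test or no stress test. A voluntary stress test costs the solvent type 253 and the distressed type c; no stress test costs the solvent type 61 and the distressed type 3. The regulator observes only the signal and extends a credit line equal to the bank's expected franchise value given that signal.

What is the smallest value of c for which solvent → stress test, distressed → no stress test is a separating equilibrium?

225

Under separation: stress test → solvent (pays 334); no stress test → distressed (pays 112).
Solvent: 334 − 253 = 81 ≥ 112 − 61 = 51. Holds regardless of c. ✓
Distressed: 112 − 3 ≥ 334 − c, so c ≥ 334 − 109 = 225.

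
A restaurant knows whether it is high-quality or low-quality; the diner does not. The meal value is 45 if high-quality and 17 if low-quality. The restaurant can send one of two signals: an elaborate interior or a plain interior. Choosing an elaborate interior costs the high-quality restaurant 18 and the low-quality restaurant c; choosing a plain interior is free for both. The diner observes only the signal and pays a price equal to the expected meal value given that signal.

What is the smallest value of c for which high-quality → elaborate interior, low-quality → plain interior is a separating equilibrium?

Under separation: elaborate interior → high-quality (pays 45); plain interior → low-quality (pays 17).
High-quality: 45 − 18 = 27 ≥ 17 − 0 = 17. Holds regardless of c. ✓
Low-quality: 17 − 0 ≥ 45 − c, so c ≥ 45 − 17 = 28.

28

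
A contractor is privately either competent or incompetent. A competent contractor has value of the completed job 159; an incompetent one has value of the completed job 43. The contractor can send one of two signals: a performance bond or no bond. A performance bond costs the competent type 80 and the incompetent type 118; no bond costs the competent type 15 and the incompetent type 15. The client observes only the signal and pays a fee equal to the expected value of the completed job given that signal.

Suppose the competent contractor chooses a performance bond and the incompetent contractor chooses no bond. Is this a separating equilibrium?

If types separate, bond earns payment 159 and no bond earns 43.
Competent: bond gives 159 − 80 = 79; no bond gives 43 − 15 = 28. No deviation. ✓
Incompetent: no bond gives 43 − 15 = 28; bond gives 159 − 118 = 41. Would deviate. ✗

No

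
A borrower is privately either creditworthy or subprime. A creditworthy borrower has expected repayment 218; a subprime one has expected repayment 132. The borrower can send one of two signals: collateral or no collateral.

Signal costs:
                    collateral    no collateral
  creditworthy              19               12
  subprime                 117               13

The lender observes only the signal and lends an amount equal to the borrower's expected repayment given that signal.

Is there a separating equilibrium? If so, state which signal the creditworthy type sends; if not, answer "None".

Try creditworthy → collateral, subprime → no collateral:
  Under separation the lender infers type exactly: collateral → creditworthy (pays 218), no collateral → subprime (pays 132).
  Creditworthy: collateral gives 218 − 19 = 199; no collateral gives 132 − 12 = 120. No deviation. ✓
  Subprime: no collateral gives 132 − 13 = 119; collateral gives 218 − 117 = 101. No deviation. ✓
Both hold — the creditworthy type sends collateral.

collateral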